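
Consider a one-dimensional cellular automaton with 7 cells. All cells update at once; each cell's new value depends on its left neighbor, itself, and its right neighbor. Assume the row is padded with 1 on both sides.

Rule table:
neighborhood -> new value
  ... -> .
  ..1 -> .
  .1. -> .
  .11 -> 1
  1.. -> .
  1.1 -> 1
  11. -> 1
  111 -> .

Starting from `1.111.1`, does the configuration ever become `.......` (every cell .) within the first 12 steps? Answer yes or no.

yes

step 1: 111.111
step 2: ..111..
step 3: ..1.1..
step 4: ...1...
step 5: .......
all cells are . at step 5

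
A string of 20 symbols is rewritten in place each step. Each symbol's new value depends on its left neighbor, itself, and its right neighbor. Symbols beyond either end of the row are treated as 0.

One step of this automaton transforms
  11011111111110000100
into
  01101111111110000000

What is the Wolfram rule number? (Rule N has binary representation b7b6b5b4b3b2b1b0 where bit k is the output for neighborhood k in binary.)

position 4: 111 → 1  (bit 7 = 1)
position 1: 110 → 1  (bit 6 = 1)
position 2: 101 → 1  (bit 5 = 1)
position 13: 100 → 0  (bit 4 = 0)
position 0: 011 → 0  (bit 3 = 0)
position 17: 010 → 0  (bit 2 = 0)
position 16: 001 → 0  (bit 1 = 0)
position 14: 000 → 0  (bit 0 = 0)
bits b7..b0 = 11100000 = 224

224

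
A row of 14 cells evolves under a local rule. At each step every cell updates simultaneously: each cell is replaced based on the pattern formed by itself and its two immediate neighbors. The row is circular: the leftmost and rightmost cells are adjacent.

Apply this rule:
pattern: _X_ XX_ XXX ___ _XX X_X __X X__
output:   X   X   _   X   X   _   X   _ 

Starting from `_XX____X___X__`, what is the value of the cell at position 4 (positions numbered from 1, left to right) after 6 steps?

step 1: XXX_XXXX_XXX_X
step 2: __X_X__X_X_X_X
step 3: _XX_X_XX_X_X_X
step 4: _XX_X_XX_X_X_X  (fixed point — unchanged through step 6)
position 4 holds _

_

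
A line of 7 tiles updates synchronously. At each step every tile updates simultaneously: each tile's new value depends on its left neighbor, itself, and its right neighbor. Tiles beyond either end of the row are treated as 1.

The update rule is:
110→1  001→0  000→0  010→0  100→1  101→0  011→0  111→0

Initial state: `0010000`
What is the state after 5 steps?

step 1: 1001000
step 2: 1100100
step 3: 0110010
step 4: 0011000
step 5: 1001100

1001100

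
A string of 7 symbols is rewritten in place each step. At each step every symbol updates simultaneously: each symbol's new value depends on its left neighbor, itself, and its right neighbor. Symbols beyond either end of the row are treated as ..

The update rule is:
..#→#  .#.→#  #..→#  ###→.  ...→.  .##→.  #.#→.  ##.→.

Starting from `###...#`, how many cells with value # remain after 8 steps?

3

...#.##
..##...
.#..#..
######.
......#
.....##
....#..
...###.
count of #: 3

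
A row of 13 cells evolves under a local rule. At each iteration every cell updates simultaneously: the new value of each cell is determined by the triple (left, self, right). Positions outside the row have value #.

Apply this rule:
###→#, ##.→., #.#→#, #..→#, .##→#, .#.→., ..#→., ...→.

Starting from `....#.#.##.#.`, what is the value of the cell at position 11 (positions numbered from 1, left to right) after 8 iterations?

#

#....#.##.#.#
.#....##.#.##
#.#...#.#.###
.#.#...#.####
#.#.#...#####
.#.#.#..#####
#.#.#.#.#####
.#.#.#.######
position 11 holds #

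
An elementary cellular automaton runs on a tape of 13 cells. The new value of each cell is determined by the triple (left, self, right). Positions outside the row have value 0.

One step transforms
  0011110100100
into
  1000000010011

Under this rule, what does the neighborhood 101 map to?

At position 6 the neighborhood is 101; the next row has 0 there.

0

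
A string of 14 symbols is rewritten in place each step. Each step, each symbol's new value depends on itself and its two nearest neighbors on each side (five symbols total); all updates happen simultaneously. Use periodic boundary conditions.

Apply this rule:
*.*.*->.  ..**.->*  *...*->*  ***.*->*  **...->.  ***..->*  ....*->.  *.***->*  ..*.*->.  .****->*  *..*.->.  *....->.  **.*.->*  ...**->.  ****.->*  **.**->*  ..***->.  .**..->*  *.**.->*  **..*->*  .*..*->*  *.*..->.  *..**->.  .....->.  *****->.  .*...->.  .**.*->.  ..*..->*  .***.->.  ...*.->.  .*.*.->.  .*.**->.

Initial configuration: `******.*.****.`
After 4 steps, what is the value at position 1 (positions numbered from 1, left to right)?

**..***..*****
***...**..*...
..*.*.***.*.*.
*.....*.**....
position 1 holds *

*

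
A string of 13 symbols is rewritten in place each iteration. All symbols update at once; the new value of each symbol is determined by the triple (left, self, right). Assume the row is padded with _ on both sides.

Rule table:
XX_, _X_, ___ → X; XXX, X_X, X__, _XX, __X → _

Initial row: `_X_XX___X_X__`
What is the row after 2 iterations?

_X__X_X_X_X_X
_X__X_X_X_X_X

_X__X_X_X_X_X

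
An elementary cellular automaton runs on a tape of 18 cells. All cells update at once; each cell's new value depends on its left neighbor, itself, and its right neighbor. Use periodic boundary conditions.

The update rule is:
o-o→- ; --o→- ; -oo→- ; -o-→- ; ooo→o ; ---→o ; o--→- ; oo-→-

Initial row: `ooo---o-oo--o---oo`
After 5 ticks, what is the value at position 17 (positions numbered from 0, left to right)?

tick 1: oo--o---------o--o
tick 2: o-----ooooooo-----
tick 3: --ooo--ooooo--ooo-
tick 4: o--o----ooo----o--
tick 5: -----oo--o--oo----
position 17 holds -

-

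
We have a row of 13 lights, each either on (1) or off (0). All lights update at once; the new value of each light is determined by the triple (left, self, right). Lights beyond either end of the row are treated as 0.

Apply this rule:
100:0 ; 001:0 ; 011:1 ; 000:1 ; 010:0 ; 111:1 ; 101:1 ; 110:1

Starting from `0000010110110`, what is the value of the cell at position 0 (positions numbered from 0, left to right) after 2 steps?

1111001111110
1111001111110
position 0 holds 1

1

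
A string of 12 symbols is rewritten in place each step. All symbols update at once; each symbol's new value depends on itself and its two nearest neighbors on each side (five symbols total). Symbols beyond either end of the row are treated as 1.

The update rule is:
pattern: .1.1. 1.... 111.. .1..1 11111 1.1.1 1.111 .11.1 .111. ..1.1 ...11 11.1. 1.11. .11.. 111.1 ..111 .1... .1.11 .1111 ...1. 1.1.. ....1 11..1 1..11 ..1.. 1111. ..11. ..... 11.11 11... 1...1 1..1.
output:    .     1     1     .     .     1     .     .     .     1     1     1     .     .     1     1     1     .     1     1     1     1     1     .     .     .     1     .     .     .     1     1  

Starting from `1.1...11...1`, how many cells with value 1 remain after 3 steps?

1111111..111
......11.11.
.1..111.....
count of 1: 4

4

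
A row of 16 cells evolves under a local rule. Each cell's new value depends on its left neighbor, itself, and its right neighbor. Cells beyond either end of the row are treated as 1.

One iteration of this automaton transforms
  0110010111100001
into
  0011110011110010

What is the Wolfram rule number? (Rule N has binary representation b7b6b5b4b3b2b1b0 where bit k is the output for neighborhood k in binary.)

position 8: 111 → 1  (bit 7 = 1)
position 2: 110 → 1  (bit 6 = 1)
position 0: 101 → 0  (bit 5 = 0)
position 3: 100 → 1  (bit 4 = 1)
position 1: 011 → 0  (bit 3 = 0)
position 5: 010 → 1  (bit 2 = 1)
position 4: 001 → 1  (bit 1 = 1)
position 12: 000 → 0  (bit 0 = 0)
bits b7..b0 = 11010110 = 214

214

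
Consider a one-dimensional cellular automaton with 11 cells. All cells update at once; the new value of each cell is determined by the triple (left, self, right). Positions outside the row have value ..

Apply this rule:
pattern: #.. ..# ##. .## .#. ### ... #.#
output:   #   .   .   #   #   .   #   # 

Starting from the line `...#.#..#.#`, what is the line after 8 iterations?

#..##.#.##.

iteration 1: ##.####.###
iteration 2: #.##...##..
iteration 3: ###.##.#.##
iteration 4: #..##.####.
iteration 5: ##.#.##...#
iteration 6: #.####.##.#
iteration 7: ###...##.##
iteration 8: #..##.#.##.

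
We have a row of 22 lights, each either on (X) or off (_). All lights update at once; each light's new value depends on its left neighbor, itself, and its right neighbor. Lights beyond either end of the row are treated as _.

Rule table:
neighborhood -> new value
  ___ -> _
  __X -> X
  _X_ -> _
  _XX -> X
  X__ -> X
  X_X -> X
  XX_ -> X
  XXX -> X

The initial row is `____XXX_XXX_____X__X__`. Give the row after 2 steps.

__XXXXXXXXXXX_X_XXXX_X

___XXXXXXXXX___X_XX_X_
__XXXXXXXXXXX_X_XXXX_X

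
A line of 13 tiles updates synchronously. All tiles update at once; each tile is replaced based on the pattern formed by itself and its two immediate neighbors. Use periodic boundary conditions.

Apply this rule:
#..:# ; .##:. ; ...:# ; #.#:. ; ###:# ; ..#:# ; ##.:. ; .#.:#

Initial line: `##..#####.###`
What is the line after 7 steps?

step 1: #.##.###...##
step 2: ......#.###.#
step 3: #######..#..#
step 4: ######.#####.
step 5: .####...###..
step 6: #.##.###.#.##
step 7: ......#..#..#

......#..#..#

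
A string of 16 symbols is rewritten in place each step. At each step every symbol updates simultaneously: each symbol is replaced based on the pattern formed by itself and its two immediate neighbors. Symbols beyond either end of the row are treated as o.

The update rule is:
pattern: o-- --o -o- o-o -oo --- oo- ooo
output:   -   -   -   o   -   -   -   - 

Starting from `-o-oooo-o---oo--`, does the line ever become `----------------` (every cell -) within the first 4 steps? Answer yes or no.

o-o----o--------
-o--------------
o---------------
----------------
all cells are - at step 4

yes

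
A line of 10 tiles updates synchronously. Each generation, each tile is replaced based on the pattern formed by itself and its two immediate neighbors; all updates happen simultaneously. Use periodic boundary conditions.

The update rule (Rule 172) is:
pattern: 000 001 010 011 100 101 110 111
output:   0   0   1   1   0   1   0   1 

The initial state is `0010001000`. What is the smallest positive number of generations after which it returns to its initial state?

1

generation 1: 0010001000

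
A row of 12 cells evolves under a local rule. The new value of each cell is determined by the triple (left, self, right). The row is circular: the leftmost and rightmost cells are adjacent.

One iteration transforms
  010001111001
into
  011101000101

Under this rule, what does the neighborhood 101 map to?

At position 0 the neighborhood is 101; the next row has 0 there.

0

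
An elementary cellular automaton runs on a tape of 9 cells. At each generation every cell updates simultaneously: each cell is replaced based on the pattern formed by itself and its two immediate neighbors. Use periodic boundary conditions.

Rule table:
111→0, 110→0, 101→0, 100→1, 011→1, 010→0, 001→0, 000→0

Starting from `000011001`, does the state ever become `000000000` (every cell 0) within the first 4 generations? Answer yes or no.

no

generation 1: 100010100
generation 2: 010000010
generation 3: 001000001
generation 4: 100100000
generation 4 is 100100000, still not uniform 0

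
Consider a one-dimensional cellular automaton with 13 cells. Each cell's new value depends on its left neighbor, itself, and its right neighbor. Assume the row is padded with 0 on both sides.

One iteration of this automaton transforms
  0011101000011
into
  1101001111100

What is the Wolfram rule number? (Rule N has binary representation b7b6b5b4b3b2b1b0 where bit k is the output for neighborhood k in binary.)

position 3: 111 → 1  (bit 7 = 1)
position 4: 110 → 0  (bit 6 = 0)
position 5: 101 → 0  (bit 5 = 0)
position 7: 100 → 1  (bit 4 = 1)
position 2: 011 → 0  (bit 3 = 0)
position 6: 010 → 1  (bit 2 = 1)
position 1: 001 → 1  (bit 1 = 1)
position 0: 000 → 1  (bit 0 = 1)
bits b7..b0 = 10010111 = 151

151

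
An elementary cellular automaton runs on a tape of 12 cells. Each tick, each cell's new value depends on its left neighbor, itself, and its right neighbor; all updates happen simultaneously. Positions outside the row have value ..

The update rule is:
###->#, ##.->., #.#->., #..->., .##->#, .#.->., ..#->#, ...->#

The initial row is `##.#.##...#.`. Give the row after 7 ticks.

#....#..##..
..###..##..#
####..##..#.
###..##..#..
##..##..#..#
#..##..#..#.
..##..#..#..

..##..#..#..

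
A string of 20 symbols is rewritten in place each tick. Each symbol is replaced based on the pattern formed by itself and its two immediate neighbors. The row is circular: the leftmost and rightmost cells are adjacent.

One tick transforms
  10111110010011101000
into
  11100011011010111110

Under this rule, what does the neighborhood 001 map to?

At position 8 the neighborhood is 001; the next row has 0 there.

0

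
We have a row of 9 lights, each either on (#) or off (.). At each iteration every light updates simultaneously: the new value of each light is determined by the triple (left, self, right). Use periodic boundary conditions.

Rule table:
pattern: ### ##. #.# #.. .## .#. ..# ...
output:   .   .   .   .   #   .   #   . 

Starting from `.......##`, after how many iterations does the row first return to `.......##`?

......##.
.....##..
....##...
...##....
..##.....
.##......
##.......
#.......#
.......##

9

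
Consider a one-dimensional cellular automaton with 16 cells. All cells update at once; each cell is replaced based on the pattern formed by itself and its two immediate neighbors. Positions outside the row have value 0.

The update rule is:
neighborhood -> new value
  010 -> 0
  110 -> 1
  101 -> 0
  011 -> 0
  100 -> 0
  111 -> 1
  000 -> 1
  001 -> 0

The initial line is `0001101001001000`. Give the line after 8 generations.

1100100000000011
0100001111111001
0001100111111000
1100100011111011
0100001001111001
0001100000111000
1100101110011011
0100000110001001

0100000110001001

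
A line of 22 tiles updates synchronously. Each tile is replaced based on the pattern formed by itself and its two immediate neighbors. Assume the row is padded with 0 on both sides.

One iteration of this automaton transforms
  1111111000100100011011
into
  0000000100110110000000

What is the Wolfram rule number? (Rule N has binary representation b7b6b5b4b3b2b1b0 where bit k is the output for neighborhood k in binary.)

position 1: 111 → 0  (bit 7 = 0)
position 6: 110 → 0  (bit 6 = 0)
position 19: 101 → 0  (bit 5 = 0)
position 7: 100 → 1  (bit 4 = 1)
position 0: 011 → 0  (bit 3 = 0)
position 10: 010 → 1  (bit 2 = 1)
position 9: 001 → 0  (bit 1 = 0)
position 8: 000 → 0  (bit 0 = 0)
bits b7..b0 = 00010100 = 20

20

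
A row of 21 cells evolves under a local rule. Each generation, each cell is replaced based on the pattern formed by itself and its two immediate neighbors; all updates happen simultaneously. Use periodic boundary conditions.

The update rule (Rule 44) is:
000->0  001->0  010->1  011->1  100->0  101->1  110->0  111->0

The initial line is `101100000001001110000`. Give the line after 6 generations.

100000000001001000000

generation 1: 111000000001001000000
generation 2: 100000000001001000000
generation 3: 100000000001001000000  (fixed point — unchanged through generation 6)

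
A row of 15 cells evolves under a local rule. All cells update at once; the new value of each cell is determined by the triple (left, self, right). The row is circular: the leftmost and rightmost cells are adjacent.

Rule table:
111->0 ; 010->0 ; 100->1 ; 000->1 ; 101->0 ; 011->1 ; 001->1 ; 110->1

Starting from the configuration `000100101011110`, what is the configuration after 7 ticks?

tick 1: 111011000010011
tick 2: 001011111101110
tick 3: 110010000101011
tick 4: 011101111000010
tick 5: 110101001111101
tick 6: 010000111000101
tick 7: 001111101111000

001111101111000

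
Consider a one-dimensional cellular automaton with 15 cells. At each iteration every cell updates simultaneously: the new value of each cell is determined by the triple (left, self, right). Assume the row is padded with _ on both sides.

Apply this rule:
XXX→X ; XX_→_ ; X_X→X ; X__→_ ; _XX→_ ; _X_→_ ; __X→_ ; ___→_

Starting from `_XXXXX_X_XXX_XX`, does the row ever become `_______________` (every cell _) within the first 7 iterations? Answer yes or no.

yes

iteration 1: __XXX_X_X_X_X__
iteration 2: ___X_X_X_X_X___
iteration 3: ____X_X_X_X____
iteration 4: _____X_X_X_____
iteration 5: ______X_X______
iteration 6: _______X_______
iteration 7: _______________
all cells are _ at iteration 7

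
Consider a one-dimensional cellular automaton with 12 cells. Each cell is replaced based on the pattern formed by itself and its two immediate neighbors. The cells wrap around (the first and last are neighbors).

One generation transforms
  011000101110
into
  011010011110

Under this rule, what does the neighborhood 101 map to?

1

At position 7 the neighborhood is 101; the next row has 1 there.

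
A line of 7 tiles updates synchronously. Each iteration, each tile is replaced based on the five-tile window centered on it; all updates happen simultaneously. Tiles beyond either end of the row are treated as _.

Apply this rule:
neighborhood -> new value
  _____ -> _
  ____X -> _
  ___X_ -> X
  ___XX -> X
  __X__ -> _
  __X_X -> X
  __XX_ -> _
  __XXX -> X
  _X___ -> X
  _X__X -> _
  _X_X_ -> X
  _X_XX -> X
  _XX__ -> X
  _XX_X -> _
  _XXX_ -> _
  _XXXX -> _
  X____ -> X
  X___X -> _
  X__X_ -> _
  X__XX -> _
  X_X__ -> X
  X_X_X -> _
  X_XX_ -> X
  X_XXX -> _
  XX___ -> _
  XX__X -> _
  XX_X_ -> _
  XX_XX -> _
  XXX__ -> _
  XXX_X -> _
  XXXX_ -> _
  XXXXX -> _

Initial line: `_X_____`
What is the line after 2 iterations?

XXXX_X_

X_XX___
XXXX_X_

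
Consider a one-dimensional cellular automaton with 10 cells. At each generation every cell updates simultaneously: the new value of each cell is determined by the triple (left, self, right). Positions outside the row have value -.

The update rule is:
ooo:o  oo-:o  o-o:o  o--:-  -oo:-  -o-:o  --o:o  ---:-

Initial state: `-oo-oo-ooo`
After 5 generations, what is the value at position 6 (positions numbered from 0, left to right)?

generation 1: o-oo-oo-oo
generation 2: oo-oo-oo-o
generation 3: -oo-oo-ooo  (repeats generation 0; period 3)
generation 5: oo-oo-oo-o
position 6 holds o

o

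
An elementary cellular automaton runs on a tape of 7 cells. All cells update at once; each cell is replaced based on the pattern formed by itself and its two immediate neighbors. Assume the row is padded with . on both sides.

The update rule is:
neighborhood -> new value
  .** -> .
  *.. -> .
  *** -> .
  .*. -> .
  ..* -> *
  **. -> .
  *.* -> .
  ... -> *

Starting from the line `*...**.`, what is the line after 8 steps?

..**...
**...**
...**..
***...*
....**.
****...
.....**
*****..

*****..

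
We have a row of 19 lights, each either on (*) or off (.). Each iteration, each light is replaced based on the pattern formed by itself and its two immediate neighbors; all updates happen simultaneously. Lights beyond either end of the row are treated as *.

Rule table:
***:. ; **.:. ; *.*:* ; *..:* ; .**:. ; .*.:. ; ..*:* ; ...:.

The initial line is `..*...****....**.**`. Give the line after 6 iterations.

..*.*.*..*.**.**.**

iteration 1: **.*.*....*..*..*..
iteration 2: ..*.*.*..*.**.**.**
iteration 3: **.*.*.**.*..*..*..
iteration 4: ..*.*.*..*.**.**.**  (repeats iteration 2; period 2)
iteration 6: ..*.*.*..*.**.**.**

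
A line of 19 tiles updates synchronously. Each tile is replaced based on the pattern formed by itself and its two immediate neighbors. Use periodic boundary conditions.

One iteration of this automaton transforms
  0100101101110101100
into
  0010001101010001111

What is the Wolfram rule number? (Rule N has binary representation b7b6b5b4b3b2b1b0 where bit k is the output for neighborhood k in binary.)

89

position 10: 111 → 0  (bit 7 = 0)
position 7: 110 → 1  (bit 6 = 1)
position 5: 101 → 0  (bit 5 = 0)
position 2: 100 → 1  (bit 4 = 1)
position 6: 011 → 1  (bit 3 = 1)
position 1: 010 → 0  (bit 2 = 0)
position 0: 001 → 0  (bit 1 = 0)
position 18: 000 → 1  (bit 0 = 1)
bits b7..b0 = 01011001 = 89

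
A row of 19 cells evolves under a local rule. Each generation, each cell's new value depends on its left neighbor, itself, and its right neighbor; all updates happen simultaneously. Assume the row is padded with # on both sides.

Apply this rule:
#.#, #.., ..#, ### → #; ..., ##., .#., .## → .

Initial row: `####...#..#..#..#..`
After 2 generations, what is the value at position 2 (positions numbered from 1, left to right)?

generation 1: ###.#.#.##.##.##.##
generation 2: ##.#.#.#..#..#..#.#
position 2 holds #

#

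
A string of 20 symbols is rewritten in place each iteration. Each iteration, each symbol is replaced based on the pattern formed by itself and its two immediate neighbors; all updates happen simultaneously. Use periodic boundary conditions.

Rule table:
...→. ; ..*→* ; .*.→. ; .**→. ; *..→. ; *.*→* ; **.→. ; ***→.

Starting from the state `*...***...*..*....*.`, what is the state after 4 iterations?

*.....*..*....*.*...

iteration 1: ...*.....*..*....*.*
iteration 2: ..*.....*..*....*.*.
iteration 3: .*.....*..*....*.*..
iteration 4: *.....*..*....*.*...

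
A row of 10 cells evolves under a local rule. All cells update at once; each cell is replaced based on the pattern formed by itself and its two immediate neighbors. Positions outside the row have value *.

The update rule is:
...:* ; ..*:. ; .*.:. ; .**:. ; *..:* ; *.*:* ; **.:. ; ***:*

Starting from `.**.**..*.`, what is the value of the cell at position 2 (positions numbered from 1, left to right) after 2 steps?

step 1: *..*..*..*
step 2: .*..*..*..
position 2 holds *

*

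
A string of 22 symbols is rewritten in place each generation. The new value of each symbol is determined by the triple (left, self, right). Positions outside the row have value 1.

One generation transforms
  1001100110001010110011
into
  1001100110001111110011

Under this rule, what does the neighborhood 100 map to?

At position 1 the neighborhood is 100; the next row has 0 there.

0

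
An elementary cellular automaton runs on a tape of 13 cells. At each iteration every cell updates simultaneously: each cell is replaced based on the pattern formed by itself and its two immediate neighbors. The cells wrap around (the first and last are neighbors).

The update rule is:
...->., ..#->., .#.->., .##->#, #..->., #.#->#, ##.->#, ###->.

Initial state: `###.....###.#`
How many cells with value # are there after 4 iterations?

..#.....#.###
.........##.#
.........###.
.........#.#.
count of #: 2

2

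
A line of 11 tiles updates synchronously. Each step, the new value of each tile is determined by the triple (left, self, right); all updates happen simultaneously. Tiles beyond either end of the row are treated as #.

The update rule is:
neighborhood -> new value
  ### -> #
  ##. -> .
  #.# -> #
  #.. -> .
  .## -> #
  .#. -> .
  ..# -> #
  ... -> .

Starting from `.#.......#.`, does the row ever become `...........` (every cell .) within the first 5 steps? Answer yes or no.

no

#.......#.#
.......#.##
......#.###
.....#.####
....#.#####
step 5 is ....#.#####, still not uniform .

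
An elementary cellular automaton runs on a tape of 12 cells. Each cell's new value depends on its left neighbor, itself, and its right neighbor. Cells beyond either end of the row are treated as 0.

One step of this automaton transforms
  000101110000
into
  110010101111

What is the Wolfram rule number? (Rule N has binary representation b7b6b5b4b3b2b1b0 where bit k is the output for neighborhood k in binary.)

position 6: 111 → 1  (bit 7 = 1)
position 7: 110 → 0  (bit 6 = 0)
position 4: 101 → 1  (bit 5 = 1)
position 8: 100 → 1  (bit 4 = 1)
position 5: 011 → 0  (bit 3 = 0)
position 3: 010 → 0  (bit 2 = 0)
position 2: 001 → 0  (bit 1 = 0)
position 0: 000 → 1  (bit 0 = 1)
bits b7..b0 = 10110001 = 177

177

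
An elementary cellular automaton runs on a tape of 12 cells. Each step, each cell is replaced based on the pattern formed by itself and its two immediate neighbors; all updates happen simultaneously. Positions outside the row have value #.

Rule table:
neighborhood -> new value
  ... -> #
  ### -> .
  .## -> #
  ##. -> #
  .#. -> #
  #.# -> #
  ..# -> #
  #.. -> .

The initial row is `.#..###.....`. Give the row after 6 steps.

step 1: ##.##.#.####
step 2: .########...
step 3: ##......#.##
step 4: .#.########.
step 5: ####......##
step 6: ...#.######.

...#.######.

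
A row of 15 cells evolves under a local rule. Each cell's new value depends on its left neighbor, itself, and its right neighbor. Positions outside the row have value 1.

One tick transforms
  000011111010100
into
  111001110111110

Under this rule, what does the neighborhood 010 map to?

1

At position 10 the neighborhood is 010; the next row has 1 there.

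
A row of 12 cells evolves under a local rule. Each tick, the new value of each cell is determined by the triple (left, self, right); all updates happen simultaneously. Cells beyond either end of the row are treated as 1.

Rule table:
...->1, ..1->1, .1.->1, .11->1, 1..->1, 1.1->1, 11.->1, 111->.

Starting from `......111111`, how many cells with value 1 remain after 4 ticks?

1111111.....
......111111  (repeats tick 0; period 2)
tick 4: ......111111
count of 1: 6

6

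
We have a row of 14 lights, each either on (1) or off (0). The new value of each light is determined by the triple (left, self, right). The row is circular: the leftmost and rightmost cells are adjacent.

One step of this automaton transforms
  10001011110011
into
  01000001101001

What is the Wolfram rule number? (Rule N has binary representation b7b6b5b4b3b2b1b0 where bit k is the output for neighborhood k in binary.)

position 7: 111 → 1  (bit 7 = 1)
position 0: 110 → 0  (bit 6 = 0)
position 5: 101 → 0  (bit 5 = 0)
position 1: 100 → 1  (bit 4 = 1)
position 6: 011 → 0  (bit 3 = 0)
position 4: 010 → 0  (bit 2 = 0)
position 3: 001 → 0  (bit 1 = 0)
position 2: 000 → 0  (bit 0 = 0)
bits b7..b0 = 10010000 = 144

144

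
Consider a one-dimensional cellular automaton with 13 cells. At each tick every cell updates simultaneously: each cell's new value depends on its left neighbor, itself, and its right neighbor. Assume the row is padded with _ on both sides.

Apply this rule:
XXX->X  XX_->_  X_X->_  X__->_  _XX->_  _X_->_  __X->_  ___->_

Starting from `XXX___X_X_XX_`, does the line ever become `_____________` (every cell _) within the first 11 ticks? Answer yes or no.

yes

tick 1: _X___________
tick 2: _____________
all cells are _ at tick 2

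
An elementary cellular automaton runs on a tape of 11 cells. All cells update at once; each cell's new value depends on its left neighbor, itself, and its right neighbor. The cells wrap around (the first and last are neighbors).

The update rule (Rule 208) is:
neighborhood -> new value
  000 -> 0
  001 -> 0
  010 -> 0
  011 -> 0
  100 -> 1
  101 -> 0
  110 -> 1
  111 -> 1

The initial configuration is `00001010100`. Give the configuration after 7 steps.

00001000000

step 1: 00000000010
step 2: 00000000001
step 3: 10000000000
step 4: 01000000000
step 5: 00100000000
step 6: 00010000000
step 7: 00001000000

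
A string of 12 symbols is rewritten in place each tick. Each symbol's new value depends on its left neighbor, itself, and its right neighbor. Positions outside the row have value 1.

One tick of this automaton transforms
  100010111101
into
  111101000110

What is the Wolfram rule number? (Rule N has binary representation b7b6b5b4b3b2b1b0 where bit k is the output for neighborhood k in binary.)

position 7: 111 → 0  (bit 7 = 0)
position 0: 110 → 1  (bit 6 = 1)
position 5: 101 → 1  (bit 5 = 1)
position 1: 100 → 1  (bit 4 = 1)
position 6: 011 → 0  (bit 3 = 0)
position 4: 010 → 0  (bit 2 = 0)
position 3: 001 → 1  (bit 1 = 1)
position 2: 000 → 1  (bit 0 = 1)
bits b7..b0 = 01110011 = 115

115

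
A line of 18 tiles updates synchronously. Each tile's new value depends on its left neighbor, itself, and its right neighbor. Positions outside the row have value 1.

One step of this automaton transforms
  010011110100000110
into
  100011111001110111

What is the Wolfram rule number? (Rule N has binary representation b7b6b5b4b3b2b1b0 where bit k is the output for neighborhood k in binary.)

position 5: 111 → 1  (bit 7 = 1)
position 7: 110 → 1  (bit 6 = 1)
position 0: 101 → 1  (bit 5 = 1)
position 2: 100 → 0  (bit 4 = 0)
position 4: 011 → 1  (bit 3 = 1)
position 1: 010 → 0  (bit 2 = 0)
position 3: 001 → 0  (bit 1 = 0)
position 11: 000 → 1  (bit 0 = 1)
bits b7..b0 = 11101001 = 233

233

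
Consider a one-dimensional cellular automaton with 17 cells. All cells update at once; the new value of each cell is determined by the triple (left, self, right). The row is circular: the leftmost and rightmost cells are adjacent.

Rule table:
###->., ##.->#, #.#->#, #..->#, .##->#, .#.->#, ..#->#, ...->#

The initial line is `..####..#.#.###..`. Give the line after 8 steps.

..####......###..

###..########.###
..####......###..
###..########.###  (repeats step 1; period 2)
step 8: ..####......###..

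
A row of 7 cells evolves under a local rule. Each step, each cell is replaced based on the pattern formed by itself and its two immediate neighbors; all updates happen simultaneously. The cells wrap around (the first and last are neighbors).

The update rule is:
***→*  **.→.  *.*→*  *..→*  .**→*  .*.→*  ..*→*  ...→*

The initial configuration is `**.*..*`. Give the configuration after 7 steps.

**.****

*.*****
.******
******.
*****.*
****.**
***.***
**.****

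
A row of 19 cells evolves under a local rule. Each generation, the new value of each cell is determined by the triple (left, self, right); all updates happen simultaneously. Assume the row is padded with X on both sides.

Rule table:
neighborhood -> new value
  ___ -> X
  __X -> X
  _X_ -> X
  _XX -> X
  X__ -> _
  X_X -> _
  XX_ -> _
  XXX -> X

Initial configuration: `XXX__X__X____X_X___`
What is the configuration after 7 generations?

XX__XX_XX_XXXX_X_XX
X__XX__X__XXX__X_XX
__XX__XX_XXX__XX_XX
_XX__XX__XX__XX__XX
_X__XX__XX__XX__XXX
_X_XX__XX__XX__XXXX
_X_X__XX__XX__XXXXX

_X_X__XX__XX__XXXXX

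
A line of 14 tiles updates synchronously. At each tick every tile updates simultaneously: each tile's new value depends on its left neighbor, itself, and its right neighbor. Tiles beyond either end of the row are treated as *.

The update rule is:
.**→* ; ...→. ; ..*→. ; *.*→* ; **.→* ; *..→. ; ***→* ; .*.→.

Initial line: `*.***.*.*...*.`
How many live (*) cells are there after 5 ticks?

8

******.*.....*
*******......*
*******......*  (fixed point — unchanged through tick 5)
count of *: 8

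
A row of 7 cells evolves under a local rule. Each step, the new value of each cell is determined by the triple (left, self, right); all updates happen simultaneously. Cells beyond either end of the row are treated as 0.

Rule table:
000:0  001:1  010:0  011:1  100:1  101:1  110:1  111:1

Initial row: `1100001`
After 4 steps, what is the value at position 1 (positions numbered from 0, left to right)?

1

step 1: 1110010
step 2: 1111101
step 3: 1111110
step 4: 1111111
position 1 holds 1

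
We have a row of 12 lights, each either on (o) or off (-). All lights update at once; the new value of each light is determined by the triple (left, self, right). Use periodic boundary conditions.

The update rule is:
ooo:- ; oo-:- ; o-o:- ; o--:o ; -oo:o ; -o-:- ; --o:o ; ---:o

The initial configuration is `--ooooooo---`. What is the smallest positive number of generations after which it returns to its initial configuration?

ooo------ooo
---ooooooo--
oooo------oo
----ooooooo-
ooooo------o
-----ooooooo
oooooo------
o-----oooooo
-oooooo-----
oo-----ooooo
--oooooo----
ooo-----oooo
---oooooo---
oooo-----ooo
----oooooo--
ooooo-----oo
-----oooooo-
oooooo-----o
------oooooo
ooooooo-----
o------ooooo
-ooooooo----
oo------oooo
--ooooooo---

24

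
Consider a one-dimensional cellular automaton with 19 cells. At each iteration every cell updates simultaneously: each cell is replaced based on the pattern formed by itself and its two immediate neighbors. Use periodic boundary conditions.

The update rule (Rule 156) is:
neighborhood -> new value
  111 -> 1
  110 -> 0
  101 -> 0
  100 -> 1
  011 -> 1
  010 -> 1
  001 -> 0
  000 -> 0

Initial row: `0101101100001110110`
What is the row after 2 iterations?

0101101011001010101

iteration 1: 0101001010001100101
iteration 2: 0101101011001010101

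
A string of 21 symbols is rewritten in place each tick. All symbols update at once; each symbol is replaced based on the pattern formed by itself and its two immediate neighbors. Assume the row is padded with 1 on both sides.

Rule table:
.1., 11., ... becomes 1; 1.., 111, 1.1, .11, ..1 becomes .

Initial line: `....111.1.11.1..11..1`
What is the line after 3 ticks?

tick 1: .11...1.1..1.1...1...
tick 2: ..1.1.1.1..1.1.1.1.1.
tick 3: ..1.1.1.1..1.1.1.1.1.

..1.1.1.1..1.1.1.1.1.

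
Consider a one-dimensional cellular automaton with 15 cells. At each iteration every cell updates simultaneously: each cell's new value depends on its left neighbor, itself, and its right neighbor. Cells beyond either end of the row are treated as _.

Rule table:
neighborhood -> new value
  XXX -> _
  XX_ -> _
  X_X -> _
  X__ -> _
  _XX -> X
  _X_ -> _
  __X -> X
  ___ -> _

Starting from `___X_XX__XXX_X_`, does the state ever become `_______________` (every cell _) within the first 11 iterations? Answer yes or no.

__X__X__XX_____
_X__X__XX______
X__X__XX_______
__X__XX________
_X__XX_________
X__XX__________
__XX___________
_XX____________
XX_____________
X______________
_______________
all cells are _ at iteration 11

yes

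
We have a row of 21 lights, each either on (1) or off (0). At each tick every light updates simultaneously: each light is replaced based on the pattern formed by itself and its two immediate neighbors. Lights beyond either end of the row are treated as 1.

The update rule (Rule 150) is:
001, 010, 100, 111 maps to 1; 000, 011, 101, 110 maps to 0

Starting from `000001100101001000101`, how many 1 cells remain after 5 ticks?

100010011101111101100
010111101000111000011
010011001101010100101
011100110001010111100
001011001011010011011
count of 1: 11

11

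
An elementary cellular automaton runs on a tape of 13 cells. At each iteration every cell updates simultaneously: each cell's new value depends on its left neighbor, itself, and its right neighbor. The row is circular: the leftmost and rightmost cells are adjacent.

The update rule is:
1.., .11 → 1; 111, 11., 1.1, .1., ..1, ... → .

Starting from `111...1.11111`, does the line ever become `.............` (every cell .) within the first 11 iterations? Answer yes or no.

no

...1....1....
....1....1...
.....1....1..
......1....1.
.......1....1
1.......1....
.1.......1...
..1.......1..
...1.......1.
....1.......1
1....1.......
iteration 11 is 1....1......., still not uniform .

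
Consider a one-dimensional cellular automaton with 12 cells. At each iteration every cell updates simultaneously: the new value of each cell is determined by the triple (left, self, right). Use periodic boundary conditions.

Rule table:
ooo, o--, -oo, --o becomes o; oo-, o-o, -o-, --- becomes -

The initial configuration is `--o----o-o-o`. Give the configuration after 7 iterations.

o---o-oo-o-o

oo-o--o-----
o---oo-o---o
-o-oo---o-oo
---o-o-o--o-
--o-----oo-o
oo-o---oo---
o---o-oo-o-o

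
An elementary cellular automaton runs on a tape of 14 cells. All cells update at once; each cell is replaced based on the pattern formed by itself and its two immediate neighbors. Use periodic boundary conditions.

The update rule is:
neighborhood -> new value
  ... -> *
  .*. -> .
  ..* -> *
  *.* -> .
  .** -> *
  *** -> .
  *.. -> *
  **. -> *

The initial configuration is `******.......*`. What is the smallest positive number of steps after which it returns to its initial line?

.....*********
******.......*

2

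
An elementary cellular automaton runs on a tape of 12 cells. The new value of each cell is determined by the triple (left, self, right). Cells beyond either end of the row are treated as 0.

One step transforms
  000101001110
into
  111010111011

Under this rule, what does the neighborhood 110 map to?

At position 10 the neighborhood is 110; the next row has 1 there.

1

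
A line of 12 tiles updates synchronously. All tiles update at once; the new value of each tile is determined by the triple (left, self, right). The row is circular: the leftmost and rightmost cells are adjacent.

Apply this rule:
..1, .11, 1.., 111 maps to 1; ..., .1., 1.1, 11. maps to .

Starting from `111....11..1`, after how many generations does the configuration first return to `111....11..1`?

12

generation 1: 11.1..11.111
generation 2: 1...111..111
generation 3: .1.111.11111
generation 4: ...11..1111.
generation 5: ..11.11111.1
generation 6: 111..1111...
generation 7: 11.11111.1.1
generation 8: 1..1111....1
generation 9: .11111.1..11
generation 10: .1111...111.
generation 11: 1111.1.111.1
generation 12: 111....11..1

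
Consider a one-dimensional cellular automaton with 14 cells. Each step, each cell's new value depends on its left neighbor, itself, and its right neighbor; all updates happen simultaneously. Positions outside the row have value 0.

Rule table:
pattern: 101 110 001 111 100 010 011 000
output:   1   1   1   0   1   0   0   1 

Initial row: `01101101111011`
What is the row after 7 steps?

10110110001101
01011011110110
10101100011011
01010111101101
10101000110110
01010111011011
10101001101101

10101001101101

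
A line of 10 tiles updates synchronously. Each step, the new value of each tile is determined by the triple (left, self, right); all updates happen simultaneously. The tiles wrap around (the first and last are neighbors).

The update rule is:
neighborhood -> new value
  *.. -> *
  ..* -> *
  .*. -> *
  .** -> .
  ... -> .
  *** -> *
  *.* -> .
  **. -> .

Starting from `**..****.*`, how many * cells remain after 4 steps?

*.**.**...
*......*.*
.*....**..
***..*..*.
count of *: 5

5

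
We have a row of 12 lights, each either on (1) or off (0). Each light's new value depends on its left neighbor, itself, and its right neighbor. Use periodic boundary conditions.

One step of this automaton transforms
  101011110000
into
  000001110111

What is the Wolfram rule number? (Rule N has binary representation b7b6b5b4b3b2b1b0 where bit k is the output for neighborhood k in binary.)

position 5: 111 → 1  (bit 7 = 1)
position 7: 110 → 1  (bit 6 = 1)
position 1: 101 → 0  (bit 5 = 0)
position 8: 100 → 0  (bit 4 = 0)
position 4: 011 → 0  (bit 3 = 0)
position 0: 010 → 0  (bit 2 = 0)
position 11: 001 → 1  (bit 1 = 1)
position 9: 000 → 1  (bit 0 = 1)
bits b7..b0 = 11000011 = 195

195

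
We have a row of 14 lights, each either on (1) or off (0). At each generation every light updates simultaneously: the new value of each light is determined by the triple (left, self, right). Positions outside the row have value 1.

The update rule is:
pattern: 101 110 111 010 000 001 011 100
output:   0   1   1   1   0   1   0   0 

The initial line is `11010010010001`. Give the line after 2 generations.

generation 1: 11010110110010
generation 2: 11010010010110

11010010010110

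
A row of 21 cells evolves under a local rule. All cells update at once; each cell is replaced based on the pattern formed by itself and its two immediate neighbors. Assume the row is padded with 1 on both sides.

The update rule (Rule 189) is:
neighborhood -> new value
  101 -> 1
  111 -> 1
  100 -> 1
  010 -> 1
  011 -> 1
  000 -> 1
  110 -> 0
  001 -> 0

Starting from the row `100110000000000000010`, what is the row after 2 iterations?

111111111111111110111

iteration 1: 010101111111111111011
iteration 2: 111111111111111110111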